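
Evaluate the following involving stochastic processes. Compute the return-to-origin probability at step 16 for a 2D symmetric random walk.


P = C(16,8)^2 / 4^16
= 12870^2 / 4294967296
= 165636900 / 4294967296
= 0.0386

0.0386


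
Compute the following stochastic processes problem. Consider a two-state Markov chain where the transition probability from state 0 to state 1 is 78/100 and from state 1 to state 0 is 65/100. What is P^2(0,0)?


Computing P^2 by matrix multiplication.
P = [[0.2200, 0.7800], [0.6500, 0.3500]]
After raising P to the power 2:
P^2(0,0) = 0.5554

0.5554


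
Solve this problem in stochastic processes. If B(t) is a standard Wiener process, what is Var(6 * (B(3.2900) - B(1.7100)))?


Var(alpha*(B(t)-B(s))) = alpha^2 * (t-s)
= 6^2 * (3.2900 - 1.7100)
= 36 * 1.5800
= 56.8800

56.8800


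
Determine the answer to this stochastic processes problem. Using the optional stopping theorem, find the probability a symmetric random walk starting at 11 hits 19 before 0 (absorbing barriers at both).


By optional stopping theorem: E(M at tau) = M(0) = 11
P(hit 19)*19 + P(hit 0)*0 = 11
P(hit 19) = (11 - 0)/(19 - 0) = 11/19 = 0.5789

0.5789


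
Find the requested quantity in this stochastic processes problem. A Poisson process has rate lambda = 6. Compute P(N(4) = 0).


P(N(t)=k) = (lambda*t)^k * exp(-lambda*t) / k!
lambda*t = 24
= 24^0 * exp(-24) / 0!
= 1 * 3.7751e-11 / 1
= 3.7751e-11

3.7751e-11


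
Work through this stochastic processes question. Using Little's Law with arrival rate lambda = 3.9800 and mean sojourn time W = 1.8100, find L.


Little's Law: L = lambda * W
= 3.9800 * 1.8100
= 7.2038

7.2038


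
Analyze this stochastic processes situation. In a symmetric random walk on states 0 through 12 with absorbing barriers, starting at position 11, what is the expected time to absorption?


For symmetric RW on 0,...,N with absorbing barriers, E(i) = i*(N-i)
E(11) = 11 * 1 = 11

11


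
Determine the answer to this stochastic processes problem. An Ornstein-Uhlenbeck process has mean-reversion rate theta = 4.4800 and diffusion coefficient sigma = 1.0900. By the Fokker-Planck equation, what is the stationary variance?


Stationary variance = sigma^2 / (2*theta)
= 1.0900^2 / (2*4.4800)
= 1.1881 / 8.9600
= 0.1326

0.1326


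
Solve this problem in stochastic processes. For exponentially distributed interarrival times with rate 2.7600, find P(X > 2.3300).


P(X > t) = exp(-lambda * t)
= exp(-2.7600 * 2.3300)
= exp(-6.4308) = 0.0016

0.0016


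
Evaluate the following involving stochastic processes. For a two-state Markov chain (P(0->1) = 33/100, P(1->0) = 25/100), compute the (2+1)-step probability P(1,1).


P^3 = P^2 * P^1
Computing via matrix multiplication of the transition matrix.
Entry (1,1) of P^3 = 0.6009

0.6009


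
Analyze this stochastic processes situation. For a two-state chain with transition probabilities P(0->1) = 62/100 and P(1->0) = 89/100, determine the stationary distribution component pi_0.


Stationary distribution: pi_0 = p10/(p01+p10), pi_1 = p01/(p01+p10)
p01 = 0.6200, p10 = 0.8900
pi_0 = 0.5894

0.5894


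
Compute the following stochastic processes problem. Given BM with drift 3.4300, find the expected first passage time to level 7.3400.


Expected first passage time = a/mu
= 7.3400/3.4300
= 2.1399

2.1399


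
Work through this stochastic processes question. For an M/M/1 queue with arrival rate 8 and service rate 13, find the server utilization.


rho = lambda/mu
= 8/13
= 0.6154

0.6154


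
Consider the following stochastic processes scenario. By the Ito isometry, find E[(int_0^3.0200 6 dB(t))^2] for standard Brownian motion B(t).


By Ito isometry: E[(int f dB)^2] = int f^2 dt
= 6^2 * 3.0200
= 36 * 3.0200 = 108.7200

108.7200


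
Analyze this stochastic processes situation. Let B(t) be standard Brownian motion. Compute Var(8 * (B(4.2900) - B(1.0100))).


Var(alpha*(B(t)-B(s))) = alpha^2 * (t-s)
= 8^2 * (4.2900 - 1.0100)
= 64 * 3.2800
= 209.9200

209.9200


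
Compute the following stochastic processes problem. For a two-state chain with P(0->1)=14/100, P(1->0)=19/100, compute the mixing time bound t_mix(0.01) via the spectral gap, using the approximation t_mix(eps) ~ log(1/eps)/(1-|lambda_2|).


lambda_2 = |1 - p01 - p10| = |1 - 0.1400 - 0.1900| = 0.6700
t_mix ~ log(1/eps)/(1 - |lambda_2|)
= log(100)/(1 - 0.6700) = 4.6052/0.3300
= 13.9551

13.9551


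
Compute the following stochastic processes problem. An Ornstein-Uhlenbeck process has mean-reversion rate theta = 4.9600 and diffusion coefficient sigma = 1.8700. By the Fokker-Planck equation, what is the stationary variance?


Stationary variance = sigma^2 / (2*theta)
= 1.8700^2 / (2*4.9600)
= 3.4969 / 9.9200
= 0.3525

0.3525


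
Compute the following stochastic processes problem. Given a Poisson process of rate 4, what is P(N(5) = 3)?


P(N(t)=k) = (lambda*t)^k * exp(-lambda*t) / k!
lambda*t = 20
= 20^3 * exp(-20) / 3!
= 8000 * 2.0612e-09 / 6
= 2.7482e-06

2.7482e-06


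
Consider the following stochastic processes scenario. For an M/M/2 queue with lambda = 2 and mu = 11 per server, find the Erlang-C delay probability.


a = lambda/mu = 0.1818
rho = a/c = 0.0909
Erlang-C formula applied:
C(c,a) = 0.0152

0.0152


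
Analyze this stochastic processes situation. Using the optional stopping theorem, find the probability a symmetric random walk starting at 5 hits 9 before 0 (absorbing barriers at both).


By optional stopping theorem: E(M at tau) = M(0) = 5
P(hit 9)*9 + P(hit 0)*0 = 5
P(hit 9) = (5 - 0)/(9 - 0) = 5/9 = 0.5556

0.5556


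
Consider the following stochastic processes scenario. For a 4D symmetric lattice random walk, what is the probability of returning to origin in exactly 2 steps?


P(return in 2 steps) = P(reverse first step) = 1/(2d)
= 1/8
= 0.1250

0.1250


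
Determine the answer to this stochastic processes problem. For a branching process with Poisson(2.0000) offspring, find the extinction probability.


Since mu = 2.0000 > 1, extinction prob q < 1.
Solve s = exp(mu*(s-1)) iteratively.
q = 0.2032

0.2032


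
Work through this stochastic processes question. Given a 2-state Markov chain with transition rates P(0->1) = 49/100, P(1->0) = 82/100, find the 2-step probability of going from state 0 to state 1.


Computing P^2 by matrix multiplication.
P = [[0.5100, 0.4900], [0.8200, 0.1800]]
After raising P to the power 2:
P^2(0,1) = 0.3381

0.3381


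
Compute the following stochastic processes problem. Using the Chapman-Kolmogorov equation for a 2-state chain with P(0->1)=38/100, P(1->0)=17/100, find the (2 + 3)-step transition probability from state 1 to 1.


P^5 = P^2 * P^3
Computing via matrix multiplication of the transition matrix.
Entry (1,1) of P^5 = 0.6966

0.6966


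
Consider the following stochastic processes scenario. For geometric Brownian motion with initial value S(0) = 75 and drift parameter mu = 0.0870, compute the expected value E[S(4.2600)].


E[S(t)] = S(0) * exp(mu * t)
= 75 * exp(0.0870 * 4.2600)
= 75 * 1.4486
= 108.6474

108.6474


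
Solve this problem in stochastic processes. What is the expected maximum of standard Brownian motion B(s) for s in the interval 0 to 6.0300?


E(max B(s)) = sqrt(2t/pi)
= sqrt(2*6.0300/pi)
= sqrt(3.8388)
= 1.9593

1.9593


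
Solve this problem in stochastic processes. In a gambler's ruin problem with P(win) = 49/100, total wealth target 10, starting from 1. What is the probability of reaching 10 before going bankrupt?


Gambler's ruin formula:
r = q/p = 0.5100/0.4900 = 1.0408
P(win) = (1 - r^i)/(1 - r^N)
= (1 - 1.0408^1)/(1 - 1.0408^10)
= 0.0830

0.0830


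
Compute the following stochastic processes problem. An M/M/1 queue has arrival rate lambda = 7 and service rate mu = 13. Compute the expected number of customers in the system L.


rho = 7/13 = 0.5385
L = rho/(1-rho)
= 0.5385/0.4615
= 1.1667

1.1667


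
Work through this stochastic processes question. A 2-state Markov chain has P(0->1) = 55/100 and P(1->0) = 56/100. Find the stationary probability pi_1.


Stationary distribution: pi_0 = p10/(p01+p10), pi_1 = p01/(p01+p10)
p01 = 0.5500, p10 = 0.5600
pi_1 = 0.4955

0.4955


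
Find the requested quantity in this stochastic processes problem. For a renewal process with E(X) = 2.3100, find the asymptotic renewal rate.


Long-run renewal rate = 1/E(X)
= 1/2.3100
= 0.4329

0.4329


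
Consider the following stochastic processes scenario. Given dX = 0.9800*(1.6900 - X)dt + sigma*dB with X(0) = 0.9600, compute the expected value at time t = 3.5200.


E[X(t)] = mu + (X(0) - mu)*exp(-theta*t)
= 1.6900 + (0.9600 - 1.6900)*exp(-0.9800*3.5200)
= 1.6900 + -0.7300 * 0.0318
= 1.6668

1.6668


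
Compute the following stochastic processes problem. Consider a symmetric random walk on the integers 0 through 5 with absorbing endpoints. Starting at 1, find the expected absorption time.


For symmetric RW on 0,...,N with absorbing barriers, E(i) = i*(N-i)
E(1) = 1 * 4 = 4

4


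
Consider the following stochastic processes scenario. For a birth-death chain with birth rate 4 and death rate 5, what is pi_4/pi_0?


For birth-death process, pi_n/pi_0 = (lambda/mu)^n
= (4/5)^4
= 0.4096

0.4096


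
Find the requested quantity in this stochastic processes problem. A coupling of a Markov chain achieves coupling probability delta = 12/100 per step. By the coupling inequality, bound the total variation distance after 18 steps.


TV distance bound <= (1-delta)^n
= (1 - 0.1200)^18
= 0.8800^18
= 0.1002

0.1002


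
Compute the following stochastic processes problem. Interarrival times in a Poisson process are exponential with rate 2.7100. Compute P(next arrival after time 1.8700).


P(X > t) = exp(-lambda * t)
= exp(-2.7100 * 1.8700)
= exp(-5.0677) = 0.0063

0.0063


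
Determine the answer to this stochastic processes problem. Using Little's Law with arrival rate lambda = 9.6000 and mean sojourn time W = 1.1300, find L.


Little's Law: L = lambda * W
= 9.6000 * 1.1300
= 10.8480

10.8480


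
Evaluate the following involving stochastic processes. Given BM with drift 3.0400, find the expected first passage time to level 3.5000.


Expected first passage time = a/mu
= 3.5000/3.0400
= 1.1513

1.1513


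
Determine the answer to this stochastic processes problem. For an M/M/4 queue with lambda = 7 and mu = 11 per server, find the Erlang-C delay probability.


a = lambda/mu = 0.6364
rho = a/c = 0.1591
Erlang-C formula applied:
C(c,a) = 0.0043

0.0043


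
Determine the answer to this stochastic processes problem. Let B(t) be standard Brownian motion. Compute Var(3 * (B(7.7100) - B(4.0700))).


Var(alpha*(B(t)-B(s))) = alpha^2 * (t-s)
= 3^2 * (7.7100 - 4.0700)
= 9 * 3.6400
= 32.7600

32.7600


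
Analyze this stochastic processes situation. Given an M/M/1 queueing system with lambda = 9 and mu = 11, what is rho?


rho = lambda/mu
= 9/11
= 0.8182

0.8182


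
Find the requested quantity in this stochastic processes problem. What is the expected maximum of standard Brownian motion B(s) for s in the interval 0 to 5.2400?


E(max B(s)) = sqrt(2t/pi)
= sqrt(2*5.2400/pi)
= sqrt(3.3359)
= 1.8264

1.8264


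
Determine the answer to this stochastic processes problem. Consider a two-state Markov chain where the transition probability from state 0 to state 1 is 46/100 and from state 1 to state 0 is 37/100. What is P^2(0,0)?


Computing P^2 by matrix multiplication.
P = [[0.5400, 0.4600], [0.3700, 0.6300]]
After raising P to the power 2:
P^2(0,0) = 0.4618

0.4618


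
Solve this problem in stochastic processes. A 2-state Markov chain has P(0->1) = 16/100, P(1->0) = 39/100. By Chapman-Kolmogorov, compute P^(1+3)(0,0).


P^4 = P^1 * P^3
Computing via matrix multiplication of the transition matrix.
Entry (0,0) of P^4 = 0.7210

0.7210


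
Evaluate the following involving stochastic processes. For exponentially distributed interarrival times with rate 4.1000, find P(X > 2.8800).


P(X > t) = exp(-lambda * t)
= exp(-4.1000 * 2.8800)
= exp(-11.8080) = 7.4448e-06

7.4448e-06


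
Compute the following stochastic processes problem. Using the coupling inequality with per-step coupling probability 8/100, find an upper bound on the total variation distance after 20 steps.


TV distance bound <= (1-delta)^n
= (1 - 0.0800)^20
= 0.9200^20
= 0.1887

0.1887


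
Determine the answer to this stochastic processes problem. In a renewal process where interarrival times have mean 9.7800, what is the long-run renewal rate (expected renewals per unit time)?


Long-run renewal rate = 1/E(X)
= 1/9.7800
= 0.1022

0.1022


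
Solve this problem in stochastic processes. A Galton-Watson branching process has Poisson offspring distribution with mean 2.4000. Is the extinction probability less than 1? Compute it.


Since mu = 2.4000 > 1, extinction prob q < 1.
Solve s = exp(mu*(s-1)) iteratively.
q = 0.1214

0.1214


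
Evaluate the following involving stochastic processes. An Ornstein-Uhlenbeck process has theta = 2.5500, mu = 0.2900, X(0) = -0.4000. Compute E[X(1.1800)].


E[X(t)] = mu + (X(0) - mu)*exp(-theta*t)
= 0.2900 + (-0.4000 - 0.2900)*exp(-2.5500*1.1800)
= 0.2900 + -0.6900 * 0.0493
= 0.2560

0.2560


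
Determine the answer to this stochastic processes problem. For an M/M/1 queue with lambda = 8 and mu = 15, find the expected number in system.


rho = 8/15 = 0.5333
L = rho/(1-rho)
= 0.5333/0.4667
= 1.1429

1.1429


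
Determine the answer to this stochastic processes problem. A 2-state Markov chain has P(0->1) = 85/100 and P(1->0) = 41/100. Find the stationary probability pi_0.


Stationary distribution: pi_0 = p10/(p01+p10), pi_1 = p01/(p01+p10)
p01 = 0.8500, p10 = 0.4100
pi_0 = 0.3254

0.3254


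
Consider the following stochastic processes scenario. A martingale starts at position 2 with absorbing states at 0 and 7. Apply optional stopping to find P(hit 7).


By optional stopping theorem: E(M at tau) = M(0) = 2
P(hit 7)*7 + P(hit 0)*0 = 2
P(hit 7) = (2 - 0)/(7 - 0) = 2/7 = 0.2857

0.2857


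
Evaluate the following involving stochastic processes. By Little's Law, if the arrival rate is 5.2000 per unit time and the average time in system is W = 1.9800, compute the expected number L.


Little's Law: L = lambda * W
= 5.2000 * 1.9800
= 10.2960

10.2960


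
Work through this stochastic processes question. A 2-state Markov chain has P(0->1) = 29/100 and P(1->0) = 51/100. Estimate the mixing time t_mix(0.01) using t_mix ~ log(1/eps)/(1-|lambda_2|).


lambda_2 = |1 - p01 - p10| = |1 - 0.2900 - 0.5100| = 0.2000
t_mix ~ log(1/eps)/(1 - |lambda_2|)
= log(100)/(1 - 0.2000) = 4.6052/0.8000
= 5.7565

5.7565


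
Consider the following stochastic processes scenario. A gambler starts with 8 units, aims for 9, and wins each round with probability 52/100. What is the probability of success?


Gambler's ruin formula:
r = q/p = 0.4800/0.5200 = 0.9231
P(win) = (1 - r^i)/(1 - r^N)
= (1 - 0.9231^8)/(1 - 0.9231^9)
= 0.9210

0.9210


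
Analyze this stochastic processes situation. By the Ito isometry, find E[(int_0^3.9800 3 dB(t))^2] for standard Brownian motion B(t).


By Ito isometry: E[(int f dB)^2] = int f^2 dt
= 3^2 * 3.9800
= 9 * 3.9800 = 35.8200

35.8200


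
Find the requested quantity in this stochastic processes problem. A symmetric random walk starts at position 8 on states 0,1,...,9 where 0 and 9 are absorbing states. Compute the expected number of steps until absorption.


For symmetric RW on 0,...,N with absorbing barriers, E(i) = i*(N-i)
E(8) = 8 * 1 = 8

8


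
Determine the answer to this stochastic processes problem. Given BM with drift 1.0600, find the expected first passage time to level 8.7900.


Expected first passage time = a/mu
= 8.7900/1.0600
= 8.2925

8.2925


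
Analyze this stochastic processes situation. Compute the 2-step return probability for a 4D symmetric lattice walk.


P(return in 2 steps) = P(reverse first step) = 1/(2d)
= 1/8
= 0.1250

0.1250


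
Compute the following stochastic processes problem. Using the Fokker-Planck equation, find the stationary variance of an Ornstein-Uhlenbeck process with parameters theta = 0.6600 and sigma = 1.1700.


Stationary variance = sigma^2 / (2*theta)
= 1.1700^2 / (2*0.6600)
= 1.3689 / 1.3200
= 1.0370

1.0370


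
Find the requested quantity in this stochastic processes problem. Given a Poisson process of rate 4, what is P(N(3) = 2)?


P(N(t)=k) = (lambda*t)^k * exp(-lambda*t) / k!
lambda*t = 12
= 12^2 * exp(-12) / 2!
= 144 * 6.1442e-06 / 2
= 4.4238e-04

4.4238e-04


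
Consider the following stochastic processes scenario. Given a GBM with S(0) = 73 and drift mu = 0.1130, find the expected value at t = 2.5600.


E[S(t)] = S(0) * exp(mu * t)
= 73 * exp(0.1130 * 2.5600)
= 73 * 1.3355
= 97.4890

97.4890


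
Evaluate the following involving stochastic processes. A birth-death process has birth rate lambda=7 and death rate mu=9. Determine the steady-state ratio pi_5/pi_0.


For birth-death process, pi_n/pi_0 = (lambda/mu)^n
= (7/9)^5
= 0.2846

0.2846


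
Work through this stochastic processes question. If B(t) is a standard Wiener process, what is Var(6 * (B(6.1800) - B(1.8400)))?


Var(alpha*(B(t)-B(s))) = alpha^2 * (t-s)
= 6^2 * (6.1800 - 1.8400)
= 36 * 4.3400
= 156.2400

156.2400


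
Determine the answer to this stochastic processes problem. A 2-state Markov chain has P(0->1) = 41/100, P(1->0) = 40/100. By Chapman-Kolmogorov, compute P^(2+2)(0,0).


P^4 = P^2 * P^2
Computing via matrix multiplication of the transition matrix.
Entry (0,0) of P^4 = 0.4945

0.4945


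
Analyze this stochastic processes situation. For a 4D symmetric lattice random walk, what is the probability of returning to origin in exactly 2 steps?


P(return in 2 steps) = P(reverse first step) = 1/(2d)
= 1/8
= 0.1250

0.1250


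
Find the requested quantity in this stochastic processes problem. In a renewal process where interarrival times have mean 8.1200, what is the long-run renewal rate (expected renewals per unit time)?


Long-run renewal rate = 1/E(X)
= 1/8.1200
= 0.1232

0.1232


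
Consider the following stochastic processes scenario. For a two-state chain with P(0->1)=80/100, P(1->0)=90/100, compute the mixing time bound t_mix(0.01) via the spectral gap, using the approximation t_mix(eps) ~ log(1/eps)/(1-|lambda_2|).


lambda_2 = |1 - p01 - p10| = |1 - 0.8000 - 0.9000| = 0.7000
t_mix ~ log(1/eps)/(1 - |lambda_2|)
= log(100)/(1 - 0.7000) = 4.6052/0.3000
= 15.3506

15.3506


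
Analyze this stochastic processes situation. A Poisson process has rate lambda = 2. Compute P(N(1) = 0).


P(N(t)=k) = (lambda*t)^k * exp(-lambda*t) / k!
lambda*t = 2
= 2^0 * exp(-2) / 0!
= 1 * 0.1353 / 1
= 0.1353

0.1353


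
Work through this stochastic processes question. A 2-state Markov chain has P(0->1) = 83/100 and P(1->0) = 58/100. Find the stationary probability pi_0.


Stationary distribution: pi_0 = p10/(p01+p10), pi_1 = p01/(p01+p10)
p01 = 0.8300, p10 = 0.5800
pi_0 = 0.4113

0.4113


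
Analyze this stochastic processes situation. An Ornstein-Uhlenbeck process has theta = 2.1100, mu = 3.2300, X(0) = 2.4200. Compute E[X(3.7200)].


E[X(t)] = mu + (X(0) - mu)*exp(-theta*t)
= 3.2300 + (2.4200 - 3.2300)*exp(-2.1100*3.7200)
= 3.2300 + -0.8100 * 3.9006e-04
= 3.2297

3.2297


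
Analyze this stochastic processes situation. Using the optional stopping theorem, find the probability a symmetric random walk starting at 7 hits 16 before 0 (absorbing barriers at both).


By optional stopping theorem: E(M at tau) = M(0) = 7
P(hit 16)*16 + P(hit 0)*0 = 7
P(hit 16) = (7 - 0)/(16 - 0) = 7/16 = 0.4375

0.4375


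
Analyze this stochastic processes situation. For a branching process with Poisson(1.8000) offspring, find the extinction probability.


Since mu = 1.8000 > 1, extinction prob q < 1.
Solve s = exp(mu*(s-1)) iteratively.
q = 0.2676

0.2676


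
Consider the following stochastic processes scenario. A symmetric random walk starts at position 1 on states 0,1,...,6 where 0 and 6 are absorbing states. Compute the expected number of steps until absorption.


For symmetric RW on 0,...,N with absorbing barriers, E(i) = i*(N-i)
E(1) = 1 * 5 = 5

5


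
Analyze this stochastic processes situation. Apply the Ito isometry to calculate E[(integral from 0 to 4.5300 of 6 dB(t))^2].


By Ito isometry: E[(int f dB)^2] = int f^2 dt
= 6^2 * 4.5300
= 36 * 4.5300 = 163.0800

163.0800


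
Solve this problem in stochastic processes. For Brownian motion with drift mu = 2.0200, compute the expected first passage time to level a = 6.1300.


Expected first passage time = a/mu
= 6.1300/2.0200
= 3.0347

3.0347


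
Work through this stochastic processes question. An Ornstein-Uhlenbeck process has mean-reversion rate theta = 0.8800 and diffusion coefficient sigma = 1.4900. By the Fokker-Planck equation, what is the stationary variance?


Stationary variance = sigma^2 / (2*theta)
= 1.4900^2 / (2*0.8800)
= 2.2201 / 1.7600
= 1.2614

1.2614


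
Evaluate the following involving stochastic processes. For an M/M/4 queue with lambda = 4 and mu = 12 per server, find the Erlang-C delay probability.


a = lambda/mu = 0.3333
rho = a/c = 0.0833
Erlang-C formula applied:
C(c,a) = 4.0209e-04

4.0209e-04


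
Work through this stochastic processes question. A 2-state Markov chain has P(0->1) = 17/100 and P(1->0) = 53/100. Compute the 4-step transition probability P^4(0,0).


Computing P^4 by matrix multiplication.
P = [[0.8300, 0.1700], [0.5300, 0.4700]]
After raising P to the power 4:
P^4(0,0) = 0.7591

0.7591


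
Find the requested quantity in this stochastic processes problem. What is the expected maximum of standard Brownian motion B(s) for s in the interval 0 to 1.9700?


E(max B(s)) = sqrt(2t/pi)
= sqrt(2*1.9700/pi)
= sqrt(1.2541)
= 1.1199

1.1199


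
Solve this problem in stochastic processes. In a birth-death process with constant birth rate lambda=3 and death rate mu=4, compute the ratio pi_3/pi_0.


For birth-death process, pi_n/pi_0 = (lambda/mu)^n
= (3/4)^3
= 0.4219

0.4219


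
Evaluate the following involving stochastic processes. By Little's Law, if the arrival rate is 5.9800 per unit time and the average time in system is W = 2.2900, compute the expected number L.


Little's Law: L = lambda * W
= 5.9800 * 2.2900
= 13.6942

13.6942


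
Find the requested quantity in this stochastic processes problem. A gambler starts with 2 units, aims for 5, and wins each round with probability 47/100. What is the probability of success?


Gambler's ruin formula:
r = q/p = 0.5300/0.4700 = 1.1277
P(win) = (1 - r^i)/(1 - r^N)
= (1 - 1.1277^2)/(1 - 1.1277^5)
= 0.3299

0.3299


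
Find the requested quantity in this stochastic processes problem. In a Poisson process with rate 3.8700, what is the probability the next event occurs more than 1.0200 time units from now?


P(X > t) = exp(-lambda * t)
= exp(-3.8700 * 1.0200)
= exp(-3.9474) = 0.0193

0.0193


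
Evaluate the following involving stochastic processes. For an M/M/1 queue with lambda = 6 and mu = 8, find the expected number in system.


rho = 6/8 = 0.7500
L = rho/(1-rho)
= 0.7500/0.2500
= 3.0000

3.0000


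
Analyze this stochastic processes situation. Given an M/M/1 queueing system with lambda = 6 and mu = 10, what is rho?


rho = lambda/mu
= 6/10
= 0.6000

0.6000


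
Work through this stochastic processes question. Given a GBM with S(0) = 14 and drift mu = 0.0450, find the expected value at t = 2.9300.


E[S(t)] = S(0) * exp(mu * t)
= 14 * exp(0.0450 * 2.9300)
= 14 * 1.1409
= 15.9731

15.9731


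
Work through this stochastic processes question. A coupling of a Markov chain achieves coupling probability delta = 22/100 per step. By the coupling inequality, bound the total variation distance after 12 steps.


TV distance bound <= (1-delta)^n
= (1 - 0.2200)^12
= 0.7800^12
= 0.0507

0.0507


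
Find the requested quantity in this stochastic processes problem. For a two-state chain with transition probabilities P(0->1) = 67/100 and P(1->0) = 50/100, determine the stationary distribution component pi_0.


Stationary distribution: pi_0 = p10/(p01+p10), pi_1 = p01/(p01+p10)
p01 = 0.6700, p10 = 0.5000
pi_0 = 0.4274

0.4274


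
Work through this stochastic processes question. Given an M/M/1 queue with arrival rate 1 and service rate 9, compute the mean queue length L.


rho = 1/9 = 0.1111
L = rho/(1-rho)
= 0.1111/0.8889
= 0.1250

0.1250


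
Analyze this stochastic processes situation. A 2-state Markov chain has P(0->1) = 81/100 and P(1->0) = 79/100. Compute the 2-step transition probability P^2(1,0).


Computing P^2 by matrix multiplication.
P = [[0.1900, 0.8100], [0.7900, 0.2100]]
After raising P to the power 2:
P^2(1,0) = 0.3160

0.3160


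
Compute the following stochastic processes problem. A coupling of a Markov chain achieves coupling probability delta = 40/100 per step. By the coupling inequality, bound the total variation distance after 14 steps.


TV distance bound <= (1-delta)^n
= (1 - 0.4000)^14
= 0.6000^14
= 7.8364e-04

7.8364e-04


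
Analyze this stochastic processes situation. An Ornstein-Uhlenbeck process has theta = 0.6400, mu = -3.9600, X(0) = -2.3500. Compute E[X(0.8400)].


E[X(t)] = mu + (X(0) - mu)*exp(-theta*t)
= -3.9600 + (-2.3500 - -3.9600)*exp(-0.6400*0.8400)
= -3.9600 + 1.6100 * 0.5841
= -3.0195

-3.0195


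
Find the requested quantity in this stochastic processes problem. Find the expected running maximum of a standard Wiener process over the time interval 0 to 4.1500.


E(max B(s)) = sqrt(2t/pi)
= sqrt(2*4.1500/pi)
= sqrt(2.6420)
= 1.6254

1.6254


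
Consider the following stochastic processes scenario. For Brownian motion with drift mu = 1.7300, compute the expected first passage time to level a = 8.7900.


Expected first passage time = a/mu
= 8.7900/1.7300
= 5.0809

5.0809


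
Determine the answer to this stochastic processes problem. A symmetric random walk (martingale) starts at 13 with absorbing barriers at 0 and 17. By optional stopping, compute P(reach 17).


By optional stopping theorem: E(M at tau) = M(0) = 13
P(hit 17)*17 + P(hit 0)*0 = 13
P(hit 17) = (13 - 0)/(17 - 0) = 13/17 = 0.7647

0.7647


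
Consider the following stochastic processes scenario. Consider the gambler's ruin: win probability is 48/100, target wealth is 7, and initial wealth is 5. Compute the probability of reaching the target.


Gambler's ruin formula:
r = q/p = 0.5200/0.4800 = 1.0833
P(win) = (1 - r^i)/(1 - r^N)
= (1 - 1.0833^5)/(1 - 1.0833^7)
= 0.6551

0.6551


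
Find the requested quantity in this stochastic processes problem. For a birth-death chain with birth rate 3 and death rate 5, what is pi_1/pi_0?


For birth-death process, pi_n/pi_0 = (lambda/mu)^n
= (3/5)^1
= 0.6000

0.6000


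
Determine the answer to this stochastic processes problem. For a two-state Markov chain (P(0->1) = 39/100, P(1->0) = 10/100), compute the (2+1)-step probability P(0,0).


P^3 = P^2 * P^1
Computing via matrix multiplication of the transition matrix.
Entry (0,0) of P^3 = 0.3097

0.3097


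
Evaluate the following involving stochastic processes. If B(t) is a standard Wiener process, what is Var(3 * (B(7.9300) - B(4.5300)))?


Var(alpha*(B(t)-B(s))) = alpha^2 * (t-s)
= 3^2 * (7.9300 - 4.5300)
= 9 * 3.4000
= 30.6000

30.6000


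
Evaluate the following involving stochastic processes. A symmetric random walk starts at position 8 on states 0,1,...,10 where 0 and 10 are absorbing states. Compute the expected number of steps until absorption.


For symmetric RW on 0,...,N with absorbing barriers, E(i) = i*(N-i)
E(8) = 8 * 2 = 16

16


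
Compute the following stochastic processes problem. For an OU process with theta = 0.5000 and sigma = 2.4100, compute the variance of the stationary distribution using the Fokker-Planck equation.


Stationary variance = sigma^2 / (2*theta)
= 2.4100^2 / (2*0.5000)
= 5.8081 / 1.0000
= 5.8081

5.8081


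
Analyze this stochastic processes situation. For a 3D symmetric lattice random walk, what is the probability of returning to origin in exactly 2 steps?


P(return in 2 steps) = P(reverse first step) = 1/(2d)
= 1/6
= 0.1667

0.1667


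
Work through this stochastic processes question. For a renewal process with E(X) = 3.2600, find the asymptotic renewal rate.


Long-run renewal rate = 1/E(X)
= 1/3.2600
= 0.3067

0.3067


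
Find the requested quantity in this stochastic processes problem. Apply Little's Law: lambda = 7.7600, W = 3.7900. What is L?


Little's Law: L = lambda * W
= 7.7600 * 3.7900
= 29.4104

29.4104


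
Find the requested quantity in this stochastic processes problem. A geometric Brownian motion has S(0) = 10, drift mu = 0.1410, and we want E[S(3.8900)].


E[S(t)] = S(0) * exp(mu * t)
= 10 * exp(0.1410 * 3.8900)
= 10 * 1.7306
= 17.3064

17.3064


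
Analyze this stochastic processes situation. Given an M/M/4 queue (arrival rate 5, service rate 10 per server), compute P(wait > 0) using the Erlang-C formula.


a = lambda/mu = 0.5000
rho = a/c = 0.1250
Erlang-C formula applied:
C(c,a) = 0.0018

0.0018


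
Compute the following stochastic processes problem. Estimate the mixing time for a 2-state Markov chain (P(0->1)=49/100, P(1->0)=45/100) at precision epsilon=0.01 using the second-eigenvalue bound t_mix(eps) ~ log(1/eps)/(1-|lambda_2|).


lambda_2 = |1 - p01 - p10| = |1 - 0.4900 - 0.4500| = 0.0600
t_mix ~ log(1/eps)/(1 - |lambda_2|)
= log(100)/(1 - 0.0600) = 4.6052/0.9400
= 4.8991

4.8991


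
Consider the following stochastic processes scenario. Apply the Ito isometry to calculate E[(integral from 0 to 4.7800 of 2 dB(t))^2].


By Ito isometry: E[(int f dB)^2] = int f^2 dt
= 2^2 * 4.7800
= 4 * 4.7800 = 19.1200

19.1200


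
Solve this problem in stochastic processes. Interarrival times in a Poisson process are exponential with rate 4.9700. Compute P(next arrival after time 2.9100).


P(X > t) = exp(-lambda * t)
= exp(-4.9700 * 2.9100)
= exp(-14.4627) = 5.2352e-07

5.2352e-07


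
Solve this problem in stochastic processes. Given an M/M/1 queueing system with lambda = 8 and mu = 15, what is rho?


rho = lambda/mu
= 8/15
= 0.5333

0.5333


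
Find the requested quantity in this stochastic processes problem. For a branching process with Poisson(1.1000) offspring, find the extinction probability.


Since mu = 1.1000 > 1, extinction prob q < 1.
Solve s = exp(mu*(s-1)) iteratively.
q = 0.8239

0.8239


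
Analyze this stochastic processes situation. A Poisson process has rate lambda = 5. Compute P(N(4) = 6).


P(N(t)=k) = (lambda*t)^k * exp(-lambda*t) / k!
lambda*t = 20
= 20^6 * exp(-20) / 6!
= 64000000 * 2.0612e-09 / 720
= 1.8321e-04

1.8321e-04


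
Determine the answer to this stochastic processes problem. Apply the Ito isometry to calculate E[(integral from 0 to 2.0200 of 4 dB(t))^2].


By Ito isometry: E[(int f dB)^2] = int f^2 dt
= 4^2 * 2.0200
= 16 * 2.0200 = 32.3200

32.3200


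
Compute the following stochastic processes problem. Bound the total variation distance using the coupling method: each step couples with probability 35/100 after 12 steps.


TV distance bound <= (1-delta)^n
= (1 - 0.3500)^12
= 0.6500^12
= 0.0057

0.0057


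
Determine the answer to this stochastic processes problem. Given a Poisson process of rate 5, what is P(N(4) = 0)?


P(N(t)=k) = (lambda*t)^k * exp(-lambda*t) / k!
lambda*t = 20
= 20^0 * exp(-20) / 0!
= 1 * 2.0612e-09 / 1
= 2.0612e-09

2.0612e-09


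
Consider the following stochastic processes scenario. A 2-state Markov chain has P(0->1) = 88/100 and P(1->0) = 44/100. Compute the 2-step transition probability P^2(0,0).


Computing P^2 by matrix multiplication.
P = [[0.1200, 0.8800], [0.4400, 0.5600]]
After raising P to the power 2:
P^2(0,0) = 0.4016

0.4016


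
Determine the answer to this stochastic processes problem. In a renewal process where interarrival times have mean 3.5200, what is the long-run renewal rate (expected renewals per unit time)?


Long-run renewal rate = 1/E(X)
= 1/3.5200
= 0.2841

0.2841


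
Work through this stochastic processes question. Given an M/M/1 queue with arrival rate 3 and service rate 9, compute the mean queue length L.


rho = 3/9 = 0.3333
L = rho/(1-rho)
= 0.3333/0.6667
= 0.5000

0.5000


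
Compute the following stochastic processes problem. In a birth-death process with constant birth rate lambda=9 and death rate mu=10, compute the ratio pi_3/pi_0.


For birth-death process, pi_n/pi_0 = (lambda/mu)^n
= (9/10)^3
= 0.7290

0.7290


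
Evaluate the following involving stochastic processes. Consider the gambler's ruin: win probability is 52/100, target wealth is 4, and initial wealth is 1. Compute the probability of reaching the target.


Gambler's ruin formula:
r = q/p = 0.4800/0.5200 = 0.9231
P(win) = (1 - r^i)/(1 - r^N)
= (1 - 0.9231^1)/(1 - 0.9231^4)
= 0.2808

0.2808


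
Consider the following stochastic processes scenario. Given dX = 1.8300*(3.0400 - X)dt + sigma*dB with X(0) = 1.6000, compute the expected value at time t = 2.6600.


E[X(t)] = mu + (X(0) - mu)*exp(-theta*t)
= 3.0400 + (1.6000 - 3.0400)*exp(-1.8300*2.6600)
= 3.0400 + -1.4400 * 0.0077
= 3.0289

3.0289


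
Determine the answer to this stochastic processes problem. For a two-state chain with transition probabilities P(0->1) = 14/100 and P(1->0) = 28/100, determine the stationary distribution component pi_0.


Stationary distribution: pi_0 = p10/(p01+p10), pi_1 = p01/(p01+p10)
p01 = 0.1400, p10 = 0.2800
pi_0 = 0.6667

0.6667


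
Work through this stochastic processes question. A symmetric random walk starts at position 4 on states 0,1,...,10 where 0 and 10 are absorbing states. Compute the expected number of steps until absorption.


For symmetric RW on 0,...,N with absorbing barriers, E(i) = i*(N-i)
E(4) = 4 * 6 = 24

24


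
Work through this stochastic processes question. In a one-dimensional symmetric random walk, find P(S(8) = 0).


P(S(8) = 0) = C(8,4) / 4^4
= 70 / 256
= 0.2734

0.2734


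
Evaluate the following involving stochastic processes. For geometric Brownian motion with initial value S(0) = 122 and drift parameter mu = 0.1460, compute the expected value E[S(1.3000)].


E[S(t)] = S(0) * exp(mu * t)
= 122 * exp(0.1460 * 1.3000)
= 122 * 1.2090
= 147.4989

147.4989


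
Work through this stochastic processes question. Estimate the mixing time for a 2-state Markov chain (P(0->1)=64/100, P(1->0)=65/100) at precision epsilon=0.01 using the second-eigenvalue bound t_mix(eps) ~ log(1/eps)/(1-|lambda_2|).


lambda_2 = |1 - p01 - p10| = |1 - 0.6400 - 0.6500| = 0.2900
t_mix ~ log(1/eps)/(1 - |lambda_2|)
= log(100)/(1 - 0.2900) = 4.6052/0.7100
= 6.4862

6.4862


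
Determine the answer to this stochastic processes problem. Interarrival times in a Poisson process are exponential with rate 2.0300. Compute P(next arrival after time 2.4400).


P(X > t) = exp(-lambda * t)
= exp(-2.0300 * 2.4400)
= exp(-4.9532) = 0.0071

0.0071


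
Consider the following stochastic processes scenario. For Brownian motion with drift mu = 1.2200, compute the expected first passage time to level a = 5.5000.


Expected first passage time = a/mu
= 5.5000/1.2200
= 4.5082

4.5082


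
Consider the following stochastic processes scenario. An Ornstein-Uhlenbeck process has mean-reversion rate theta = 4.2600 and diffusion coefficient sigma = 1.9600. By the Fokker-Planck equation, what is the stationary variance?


Stationary variance = sigma^2 / (2*theta)
= 1.9600^2 / (2*4.2600)
= 3.8416 / 8.5200
= 0.4509

0.4509


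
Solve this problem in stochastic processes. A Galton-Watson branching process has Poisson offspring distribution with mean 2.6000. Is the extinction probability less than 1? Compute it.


Since mu = 2.6000 > 1, extinction prob q < 1.
Solve s = exp(mu*(s-1)) iteratively.
q = 0.0951

0.0951


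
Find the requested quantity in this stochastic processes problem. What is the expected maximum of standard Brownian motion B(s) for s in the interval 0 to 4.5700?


E(max B(s)) = sqrt(2t/pi)
= sqrt(2*4.5700/pi)
= sqrt(2.9094)
= 1.7057

1.7057


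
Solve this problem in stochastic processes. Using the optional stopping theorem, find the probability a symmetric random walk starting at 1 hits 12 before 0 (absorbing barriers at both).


By optional stopping theorem: E(M at tau) = M(0) = 1
P(hit 12)*12 + P(hit 0)*0 = 1
P(hit 12) = (1 - 0)/(12 - 0) = 1/12 = 0.0833

0.0833


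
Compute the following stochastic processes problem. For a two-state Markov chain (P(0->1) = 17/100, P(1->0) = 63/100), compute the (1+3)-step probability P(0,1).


P^4 = P^1 * P^3
Computing via matrix multiplication of the transition matrix.
Entry (0,1) of P^4 = 0.2122

0.2122


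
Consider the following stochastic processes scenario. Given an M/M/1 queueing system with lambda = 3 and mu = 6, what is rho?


rho = lambda/mu
= 3/6
= 0.5000

0.5000


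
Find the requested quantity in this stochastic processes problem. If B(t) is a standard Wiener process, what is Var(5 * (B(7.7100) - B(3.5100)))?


Var(alpha*(B(t)-B(s))) = alpha^2 * (t-s)
= 5^2 * (7.7100 - 3.5100)
= 25 * 4.2000
= 105.0000

105.0000


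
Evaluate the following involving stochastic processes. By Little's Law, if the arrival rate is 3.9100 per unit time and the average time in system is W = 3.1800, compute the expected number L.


Little's Law: L = lambda * W
= 3.9100 * 3.1800
= 12.4338

12.4338


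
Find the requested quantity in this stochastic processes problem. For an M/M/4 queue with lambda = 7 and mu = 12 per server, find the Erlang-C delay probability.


a = lambda/mu = 0.5833
rho = a/c = 0.1458
Erlang-C formula applied:
C(c,a) = 0.0032

0.0032


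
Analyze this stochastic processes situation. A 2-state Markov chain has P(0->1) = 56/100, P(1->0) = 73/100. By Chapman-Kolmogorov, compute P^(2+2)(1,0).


P^4 = P^2 * P^2
Computing via matrix multiplication of the transition matrix.
Entry (1,0) of P^4 = 0.5619

0.5619


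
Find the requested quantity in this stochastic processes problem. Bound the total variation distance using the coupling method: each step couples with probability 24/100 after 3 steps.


TV distance bound <= (1-delta)^n
= (1 - 0.2400)^3
= 0.7600^3
= 0.4390

0.4390


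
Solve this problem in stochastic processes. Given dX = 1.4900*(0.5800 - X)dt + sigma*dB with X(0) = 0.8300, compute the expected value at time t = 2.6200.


E[X(t)] = mu + (X(0) - mu)*exp(-theta*t)
= 0.5800 + (0.8300 - 0.5800)*exp(-1.4900*2.6200)
= 0.5800 + 0.2500 * 0.0202
= 0.5850

0.5850


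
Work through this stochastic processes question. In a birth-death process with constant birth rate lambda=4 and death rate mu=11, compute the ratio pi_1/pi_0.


For birth-death process, pi_n/pi_0 = (lambda/mu)^n
= (4/11)^1
= 0.3636

0.3636


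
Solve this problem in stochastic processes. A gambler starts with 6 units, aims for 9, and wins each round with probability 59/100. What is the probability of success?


Gambler's ruin formula:
r = q/p = 0.4100/0.5900 = 0.6949
P(win) = (1 - r^i)/(1 - r^N)
= (1 - 0.6949^6)/(1 - 0.6949^9)
= 0.9222

0.9222


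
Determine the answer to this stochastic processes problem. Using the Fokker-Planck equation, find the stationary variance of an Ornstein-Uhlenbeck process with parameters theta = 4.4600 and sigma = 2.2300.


Stationary variance = sigma^2 / (2*theta)
= 2.2300^2 / (2*4.4600)
= 4.9729 / 8.9200
= 0.5575

0.5575


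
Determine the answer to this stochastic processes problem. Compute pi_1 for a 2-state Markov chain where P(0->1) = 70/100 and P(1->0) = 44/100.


Stationary distribution: pi_0 = p10/(p01+p10), pi_1 = p01/(p01+p10)
p01 = 0.7000, p10 = 0.4400
pi_1 = 0.6140

0.6140
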